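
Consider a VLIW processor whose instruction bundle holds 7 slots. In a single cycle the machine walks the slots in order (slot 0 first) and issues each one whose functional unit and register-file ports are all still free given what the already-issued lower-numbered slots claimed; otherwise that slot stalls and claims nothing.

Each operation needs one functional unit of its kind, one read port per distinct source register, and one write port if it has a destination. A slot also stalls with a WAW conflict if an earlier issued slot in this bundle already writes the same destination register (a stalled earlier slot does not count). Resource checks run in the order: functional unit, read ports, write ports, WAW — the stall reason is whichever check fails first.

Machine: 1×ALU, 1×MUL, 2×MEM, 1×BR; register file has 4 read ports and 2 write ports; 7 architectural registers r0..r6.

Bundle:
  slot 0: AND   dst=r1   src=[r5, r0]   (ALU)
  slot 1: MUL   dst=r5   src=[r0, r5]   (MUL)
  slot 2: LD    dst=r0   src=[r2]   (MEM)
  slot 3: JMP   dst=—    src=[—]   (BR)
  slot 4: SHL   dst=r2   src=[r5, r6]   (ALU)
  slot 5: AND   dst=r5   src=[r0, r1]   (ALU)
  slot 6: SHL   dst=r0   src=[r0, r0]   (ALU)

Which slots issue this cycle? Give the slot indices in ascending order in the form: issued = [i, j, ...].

(0) want 1×ALU +2rd +1wr — yes → AL0|MU1|ME2|BR1|rd2|wr1
(1) want 1×MUL +2rd +1wr — yes → AL0|MU0|ME2|BR1|rd0|wr0
(2) want 1×MEM +1rd +1wr — RD_PORT → AL0|MU0|ME2|BR1|rd0|wr0
(3) want 1×BR +0rd +0wr — yes → AL0|MU0|ME2|BR0|rd0|wr0
(4) want 1×ALU +2rd +1wr — FU → AL0|MU0|ME2|BR0|rd0|wr0
(5) want 1×ALU +2rd +1wr — FU → AL0|MU0|ME2|BR0|rd0|wr0
(6) want 1×ALU +1rd +1wr — FU → AL0|MU0|ME2|BR0|rd0|wr0

issued = [0, 1, 3]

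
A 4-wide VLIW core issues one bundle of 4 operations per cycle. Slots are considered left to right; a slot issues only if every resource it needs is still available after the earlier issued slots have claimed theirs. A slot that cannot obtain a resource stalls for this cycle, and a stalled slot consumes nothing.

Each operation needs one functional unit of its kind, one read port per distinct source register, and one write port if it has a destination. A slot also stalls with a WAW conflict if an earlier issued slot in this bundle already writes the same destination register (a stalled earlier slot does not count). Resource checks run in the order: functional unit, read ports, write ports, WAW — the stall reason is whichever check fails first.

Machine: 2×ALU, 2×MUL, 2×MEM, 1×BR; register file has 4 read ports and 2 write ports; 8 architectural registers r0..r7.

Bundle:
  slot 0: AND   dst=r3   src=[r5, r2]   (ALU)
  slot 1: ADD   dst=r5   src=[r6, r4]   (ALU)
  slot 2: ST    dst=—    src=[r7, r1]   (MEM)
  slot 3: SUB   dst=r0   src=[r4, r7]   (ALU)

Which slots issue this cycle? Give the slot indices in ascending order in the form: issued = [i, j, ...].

slot 0 (ALU): ISSUE — free A1,Mu2,Ld2,B1 rp2 wp1
slot 1 (ALU): ISSUE — free A0,Mu2,Ld2,B1 rp0 wp0
slot 2 (MEM): stall RD_PORT — free A0,Mu2,Ld2,B1 rp0 wp0
slot 3 (ALU): stall FU — free A0,Mu2,Ld2,B1 rp0 wp0

issued = [0, 1]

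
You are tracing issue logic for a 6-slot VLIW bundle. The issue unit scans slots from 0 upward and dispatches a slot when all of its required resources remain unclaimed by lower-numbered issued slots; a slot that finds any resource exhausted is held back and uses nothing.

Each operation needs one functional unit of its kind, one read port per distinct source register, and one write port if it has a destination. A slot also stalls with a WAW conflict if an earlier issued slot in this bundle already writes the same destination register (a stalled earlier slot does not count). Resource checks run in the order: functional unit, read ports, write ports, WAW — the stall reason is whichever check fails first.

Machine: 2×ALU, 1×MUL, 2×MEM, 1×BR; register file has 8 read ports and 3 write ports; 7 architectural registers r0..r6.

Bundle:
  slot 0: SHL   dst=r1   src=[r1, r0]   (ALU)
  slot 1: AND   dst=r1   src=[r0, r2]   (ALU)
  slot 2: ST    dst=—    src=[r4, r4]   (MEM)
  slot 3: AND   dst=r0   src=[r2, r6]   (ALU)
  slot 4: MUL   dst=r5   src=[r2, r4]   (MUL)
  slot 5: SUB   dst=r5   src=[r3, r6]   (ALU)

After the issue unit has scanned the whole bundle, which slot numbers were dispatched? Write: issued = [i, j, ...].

  0. ALU→r1 ⇒ go  {1A/1Mu/2Ld/1B | 6r 2w}
  1. ALU→r1 ⇒ no(WAW)  {1A/1Mu/2Ld/1B | 6r 2w}
  2. MEM ⇒ go  {1A/1Mu/1Ld/1B | 5r 2w}
  3. ALU→r0 ⇒ go  {0A/1Mu/1Ld/1B | 3r 1w}
  4. MUL→r5 ⇒ go  {0A/0Mu/1Ld/1B | 1r 0w}
  5. ALU→r5 ⇒ no(FU)  {0A/0Mu/1Ld/1B | 1r 0w}

issued = [0, 2, 3, 4]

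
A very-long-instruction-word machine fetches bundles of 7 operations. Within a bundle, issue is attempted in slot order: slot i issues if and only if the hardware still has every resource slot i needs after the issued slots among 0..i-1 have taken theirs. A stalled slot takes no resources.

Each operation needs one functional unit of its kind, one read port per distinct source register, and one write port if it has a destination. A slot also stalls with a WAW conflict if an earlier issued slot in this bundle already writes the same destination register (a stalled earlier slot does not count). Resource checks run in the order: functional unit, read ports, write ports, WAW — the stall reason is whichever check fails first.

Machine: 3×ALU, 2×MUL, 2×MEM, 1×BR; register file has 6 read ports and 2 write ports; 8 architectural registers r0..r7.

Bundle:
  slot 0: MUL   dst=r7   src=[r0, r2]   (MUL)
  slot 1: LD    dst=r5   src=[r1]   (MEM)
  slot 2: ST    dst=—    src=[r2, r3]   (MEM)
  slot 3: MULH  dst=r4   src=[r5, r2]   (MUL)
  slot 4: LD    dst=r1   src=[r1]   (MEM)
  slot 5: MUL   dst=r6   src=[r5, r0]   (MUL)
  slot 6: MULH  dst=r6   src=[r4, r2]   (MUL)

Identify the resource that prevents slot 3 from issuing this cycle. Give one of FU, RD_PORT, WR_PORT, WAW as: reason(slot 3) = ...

[0] MUL needs rd=2 wr=1: ok; after: ALU=3 MUL=1 MEM=2 BR=1, R=4, W=1
[1] MEM needs rd=1 wr=1: ok; after: ALU=3 MUL=1 MEM=1 BR=1, R=3, W=0
[2] MEM needs rd=2 wr=0: ok; after: ALU=3 MUL=1 MEM=0 BR=1, R=1, W=0
[3] MUL needs rd=2 wr=1: RD_PORT; after: ALU=3 MUL=1 MEM=0 BR=1, R=1, W=0
[4] MEM needs rd=1 wr=1: FU; after: ALU=3 MUL=1 MEM=0 BR=1, R=1, W=0
[5] MUL needs rd=2 wr=1: RD_PORT; after: ALU=3 MUL=1 MEM=0 BR=1, R=1, W=0
[6] MUL needs rd=2 wr=1: RD_PORT; after: ALU=3 MUL=1 MEM=0 BR=1, R=1, W=0

reason(slot 3) = RD_PORT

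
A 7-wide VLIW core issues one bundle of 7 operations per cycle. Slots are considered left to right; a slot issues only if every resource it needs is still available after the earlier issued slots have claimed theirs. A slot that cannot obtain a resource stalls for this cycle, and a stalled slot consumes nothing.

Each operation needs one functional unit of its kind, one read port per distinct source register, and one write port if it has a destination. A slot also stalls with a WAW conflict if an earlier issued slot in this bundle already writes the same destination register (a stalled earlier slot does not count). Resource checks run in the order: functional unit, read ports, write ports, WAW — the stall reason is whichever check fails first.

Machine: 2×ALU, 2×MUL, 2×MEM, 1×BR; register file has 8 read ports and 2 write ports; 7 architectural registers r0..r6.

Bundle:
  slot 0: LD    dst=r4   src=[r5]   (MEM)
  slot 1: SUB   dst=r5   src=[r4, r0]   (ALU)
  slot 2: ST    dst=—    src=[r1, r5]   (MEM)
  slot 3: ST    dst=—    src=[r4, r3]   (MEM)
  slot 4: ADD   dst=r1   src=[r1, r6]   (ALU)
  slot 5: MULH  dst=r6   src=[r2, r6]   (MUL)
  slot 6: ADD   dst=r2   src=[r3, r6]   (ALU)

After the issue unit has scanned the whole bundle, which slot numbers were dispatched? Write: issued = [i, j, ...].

issued = [0, 1, 2]

(0) want 1×MEM +1rd +1wr — yes → AL2|MU2|ME1|BR1|rd7|wr1
(1) want 1×ALU +2rd +1wr — yes → AL1|MU2|ME1|BR1|rd5|wr0
(2) want 1×MEM +2rd +0wr — yes → AL1|MU2|ME0|BR1|rd3|wr0
(3) want 1×MEM +2rd +0wr — FU → AL1|MU2|ME0|BR1|rd3|wr0
(4) want 1×ALU +2rd +1wr — WR_PORT → AL1|MU2|ME0|BR1|rd3|wr0
(5) want 1×MUL +2rd +1wr — WR_PORT → AL1|MU2|ME0|BR1|rd3|wr0
(6) want 1×ALU +2rd +1wr — WR_PORT → AL1|MU2|ME0|BR1|rd3|wr0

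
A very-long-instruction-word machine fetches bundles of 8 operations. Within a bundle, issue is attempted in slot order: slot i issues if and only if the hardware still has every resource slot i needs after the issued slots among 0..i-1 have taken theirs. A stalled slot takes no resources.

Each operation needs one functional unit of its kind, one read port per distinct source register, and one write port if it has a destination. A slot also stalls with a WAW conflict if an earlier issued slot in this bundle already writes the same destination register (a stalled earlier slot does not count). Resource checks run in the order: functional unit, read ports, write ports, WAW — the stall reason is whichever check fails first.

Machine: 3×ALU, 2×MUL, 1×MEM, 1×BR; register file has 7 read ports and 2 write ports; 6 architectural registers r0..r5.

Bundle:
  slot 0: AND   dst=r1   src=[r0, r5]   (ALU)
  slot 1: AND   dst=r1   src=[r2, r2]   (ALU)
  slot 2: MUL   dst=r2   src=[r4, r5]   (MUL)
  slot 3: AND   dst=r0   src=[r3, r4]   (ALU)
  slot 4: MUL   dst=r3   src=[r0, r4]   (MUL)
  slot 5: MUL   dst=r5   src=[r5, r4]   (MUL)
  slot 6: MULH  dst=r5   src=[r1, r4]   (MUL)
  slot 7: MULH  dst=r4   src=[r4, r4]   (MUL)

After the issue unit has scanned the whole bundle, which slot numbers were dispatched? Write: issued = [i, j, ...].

#0 ALU src=r0,r5 dispatched  <A:2 Mu:2 Ld:1 B:1 rd:5 wr:1>
#1 ALU src=r2,r2 held:WAW  <A:2 Mu:2 Ld:1 B:1 rd:5 wr:1>
#2 MUL src=r4,r5 dispatched  <A:2 Mu:1 Ld:1 B:1 rd:3 wr:0>
#3 ALU src=r3,r4 held:WR_PORT  <A:2 Mu:1 Ld:1 B:1 rd:3 wr:0>
#4 MUL src=r0,r4 held:WR_PORT  <A:2 Mu:1 Ld:1 B:1 rd:3 wr:0>
#5 MUL src=r5,r4 held:WR_PORT  <A:2 Mu:1 Ld:1 B:1 rd:3 wr:0>
#6 MUL src=r1,r4 held:WR_PORT  <A:2 Mu:1 Ld:1 B:1 rd:3 wr:0>
#7 MUL src=r4,r4 held:WR_PORT  <A:2 Mu:1 Ld:1 B:1 rd:3 wr:0>

issued = [0, 2]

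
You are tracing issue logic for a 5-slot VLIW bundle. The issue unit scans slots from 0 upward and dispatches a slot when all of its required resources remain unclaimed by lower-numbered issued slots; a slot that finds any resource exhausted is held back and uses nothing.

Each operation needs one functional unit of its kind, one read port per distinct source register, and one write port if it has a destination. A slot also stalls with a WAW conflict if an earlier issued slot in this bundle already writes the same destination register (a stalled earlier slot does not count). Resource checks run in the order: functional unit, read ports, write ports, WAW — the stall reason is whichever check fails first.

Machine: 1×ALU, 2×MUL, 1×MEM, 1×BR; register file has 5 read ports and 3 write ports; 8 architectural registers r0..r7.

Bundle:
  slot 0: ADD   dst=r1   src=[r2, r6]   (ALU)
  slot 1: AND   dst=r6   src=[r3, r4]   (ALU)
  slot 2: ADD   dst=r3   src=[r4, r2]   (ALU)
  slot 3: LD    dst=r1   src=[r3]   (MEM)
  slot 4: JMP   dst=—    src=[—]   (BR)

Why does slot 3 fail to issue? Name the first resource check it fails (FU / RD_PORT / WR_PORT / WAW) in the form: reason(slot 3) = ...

reason(slot 3) = WAW

#0 ALU src=r2,r6 dispatched  <A:0 Mu:2 Ld:1 B:1 rd:3 wr:2>
#1 ALU src=r3,r4 held:FU  <A:0 Mu:2 Ld:1 B:1 rd:3 wr:2>
#2 ALU src=r4,r2 held:FU  <A:0 Mu:2 Ld:1 B:1 rd:3 wr:2>
#3 MEM src=r3 held:WAW  <A:0 Mu:2 Ld:1 B:1 rd:3 wr:2>
#4 BR src=- dispatched  <A:0 Mu:2 Ld:1 B:0 rd:3 wr:2>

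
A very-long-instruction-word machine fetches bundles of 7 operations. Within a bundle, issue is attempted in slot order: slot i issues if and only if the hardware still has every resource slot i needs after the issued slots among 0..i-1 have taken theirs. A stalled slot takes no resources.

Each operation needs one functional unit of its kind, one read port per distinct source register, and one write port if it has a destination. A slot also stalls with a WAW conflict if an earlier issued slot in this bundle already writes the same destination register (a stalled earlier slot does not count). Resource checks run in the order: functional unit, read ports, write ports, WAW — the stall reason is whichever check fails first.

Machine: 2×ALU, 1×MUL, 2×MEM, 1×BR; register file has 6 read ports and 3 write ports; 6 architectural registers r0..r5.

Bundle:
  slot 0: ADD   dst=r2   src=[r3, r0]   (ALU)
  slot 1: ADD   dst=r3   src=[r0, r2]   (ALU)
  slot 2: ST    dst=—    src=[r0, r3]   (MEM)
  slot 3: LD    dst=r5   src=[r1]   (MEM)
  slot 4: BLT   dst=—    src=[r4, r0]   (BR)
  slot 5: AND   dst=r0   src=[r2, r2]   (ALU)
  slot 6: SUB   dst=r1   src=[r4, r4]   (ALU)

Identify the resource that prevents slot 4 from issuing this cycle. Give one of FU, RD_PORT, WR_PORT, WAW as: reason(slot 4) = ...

reason(slot 4) = RD_PORT

[0] ALU needs rd=2 wr=1: ok; after: ALU=1 MUL=1 MEM=2 BR=1, R=4, W=2
[1] ALU needs rd=2 wr=1: ok; after: ALU=0 MUL=1 MEM=2 BR=1, R=2, W=1
[2] MEM needs rd=2 wr=0: ok; after: ALU=0 MUL=1 MEM=1 BR=1, R=0, W=1
[3] MEM needs rd=1 wr=1: RD_PORT; after: ALU=0 MUL=1 MEM=1 BR=1, R=0, W=1
[4] BR needs rd=2 wr=0: RD_PORT; after: ALU=0 MUL=1 MEM=1 BR=1, R=0, W=1
[5] ALU needs rd=1 wr=1: FU; after: ALU=0 MUL=1 MEM=1 BR=1, R=0, W=1
[6] ALU needs rd=1 wr=1: FU; after: ALU=0 MUL=1 MEM=1 BR=1, R=0, W=1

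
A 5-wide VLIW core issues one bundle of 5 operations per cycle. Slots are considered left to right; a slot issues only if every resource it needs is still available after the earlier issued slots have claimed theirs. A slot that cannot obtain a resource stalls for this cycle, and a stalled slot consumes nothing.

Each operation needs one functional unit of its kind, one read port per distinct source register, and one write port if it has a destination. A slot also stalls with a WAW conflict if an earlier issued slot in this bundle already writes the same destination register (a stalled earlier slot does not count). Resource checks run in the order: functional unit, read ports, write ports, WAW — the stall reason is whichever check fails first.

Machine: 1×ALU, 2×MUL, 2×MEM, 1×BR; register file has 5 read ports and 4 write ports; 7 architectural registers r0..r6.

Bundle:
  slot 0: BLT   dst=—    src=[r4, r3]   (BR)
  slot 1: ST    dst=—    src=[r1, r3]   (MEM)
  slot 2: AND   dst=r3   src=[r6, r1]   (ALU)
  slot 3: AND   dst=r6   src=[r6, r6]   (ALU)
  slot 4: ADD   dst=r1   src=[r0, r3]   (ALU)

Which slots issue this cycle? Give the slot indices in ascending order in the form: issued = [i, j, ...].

(0) want 1×BR +2rd +0wr — yes → AL1|MU2|ME2|BR0|rd3|wr4
(1) want 1×MEM +2rd +0wr — yes → AL1|MU2|ME1|BR0|rd1|wr4
(2) want 1×ALU +2rd +1wr — RD_PORT → AL1|MU2|ME1|BR0|rd1|wr4
(3) want 1×ALU +1rd +1wr — yes → AL0|MU2|ME1|BR0|rd0|wr3
(4) want 1×ALU +2rd +1wr — FU → AL0|MU2|ME1|BR0|rd0|wr3

issued = [0, 1, 3]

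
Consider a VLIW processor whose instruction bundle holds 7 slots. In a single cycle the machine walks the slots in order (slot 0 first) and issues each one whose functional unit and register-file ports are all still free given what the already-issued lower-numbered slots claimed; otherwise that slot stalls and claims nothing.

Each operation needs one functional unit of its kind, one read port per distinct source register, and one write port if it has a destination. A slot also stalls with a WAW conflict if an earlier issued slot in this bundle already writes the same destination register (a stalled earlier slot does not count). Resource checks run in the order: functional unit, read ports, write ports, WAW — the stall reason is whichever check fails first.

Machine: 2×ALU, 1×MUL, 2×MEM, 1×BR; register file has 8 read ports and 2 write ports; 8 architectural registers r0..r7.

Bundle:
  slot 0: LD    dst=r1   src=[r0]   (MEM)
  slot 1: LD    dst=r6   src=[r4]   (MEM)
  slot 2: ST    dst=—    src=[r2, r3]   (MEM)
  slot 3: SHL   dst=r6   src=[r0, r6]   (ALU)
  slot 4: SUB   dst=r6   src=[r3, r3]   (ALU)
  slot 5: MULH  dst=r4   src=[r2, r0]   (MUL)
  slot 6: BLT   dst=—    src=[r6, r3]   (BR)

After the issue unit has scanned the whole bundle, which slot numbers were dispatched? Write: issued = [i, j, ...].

issued = [0, 1, 6]

  0. MEM→r1 ⇒ go  {2A/1Mu/1Ld/1B | 7r 1w}
  1. MEM→r6 ⇒ go  {2A/1Mu/0Ld/1B | 6r 0w}
  2. MEM ⇒ no(FU)  {2A/1Mu/0Ld/1B | 6r 0w}
  3. ALU→r6 ⇒ no(WR_PORT)  {2A/1Mu/0Ld/1B | 6r 0w}
  4. ALU→r6 ⇒ no(WR_PORT)  {2A/1Mu/0Ld/1B | 6r 0w}
  5. MUL→r4 ⇒ no(WR_PORT)  {2A/1Mu/0Ld/1B | 6r 0w}
  6. BR ⇒ go  {2A/1Mu/0Ld/0B | 4r 0w}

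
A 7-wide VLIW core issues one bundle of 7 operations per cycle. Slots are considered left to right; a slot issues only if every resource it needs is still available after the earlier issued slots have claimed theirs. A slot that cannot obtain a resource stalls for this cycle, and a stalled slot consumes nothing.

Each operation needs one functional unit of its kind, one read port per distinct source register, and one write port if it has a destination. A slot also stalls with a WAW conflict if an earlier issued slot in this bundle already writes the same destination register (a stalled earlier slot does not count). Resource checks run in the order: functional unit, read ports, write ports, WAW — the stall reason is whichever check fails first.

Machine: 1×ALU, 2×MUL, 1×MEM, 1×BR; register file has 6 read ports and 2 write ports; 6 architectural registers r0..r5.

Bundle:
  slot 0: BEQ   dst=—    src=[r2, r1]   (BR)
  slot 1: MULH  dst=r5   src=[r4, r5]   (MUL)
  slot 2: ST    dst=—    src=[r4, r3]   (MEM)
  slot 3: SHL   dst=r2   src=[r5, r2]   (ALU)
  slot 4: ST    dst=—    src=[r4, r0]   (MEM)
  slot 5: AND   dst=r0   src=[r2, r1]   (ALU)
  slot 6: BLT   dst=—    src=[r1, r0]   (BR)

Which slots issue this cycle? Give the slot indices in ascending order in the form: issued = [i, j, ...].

issued = [0, 1, 2]

[0] BR needs rd=2 wr=0: ok; after: ALU=1 MUL=2 MEM=1 BR=0, R=4, W=2
[1] MUL needs rd=2 wr=1: ok; after: ALU=1 MUL=1 MEM=1 BR=0, R=2, W=1
[2] MEM needs rd=2 wr=0: ok; after: ALU=1 MUL=1 MEM=0 BR=0, R=0, W=1
[3] ALU needs rd=2 wr=1: RD_PORT; after: ALU=1 MUL=1 MEM=0 BR=0, R=0, W=1
[4] MEM needs rd=2 wr=0: FU; after: ALU=1 MUL=1 MEM=0 BR=0, R=0, W=1
[5] ALU needs rd=2 wr=1: RD_PORT; after: ALU=1 MUL=1 MEM=0 BR=0, R=0, W=1
[6] BR needs rd=2 wr=0: FU; after: ALU=1 MUL=1 MEM=0 BR=0, R=0, W=1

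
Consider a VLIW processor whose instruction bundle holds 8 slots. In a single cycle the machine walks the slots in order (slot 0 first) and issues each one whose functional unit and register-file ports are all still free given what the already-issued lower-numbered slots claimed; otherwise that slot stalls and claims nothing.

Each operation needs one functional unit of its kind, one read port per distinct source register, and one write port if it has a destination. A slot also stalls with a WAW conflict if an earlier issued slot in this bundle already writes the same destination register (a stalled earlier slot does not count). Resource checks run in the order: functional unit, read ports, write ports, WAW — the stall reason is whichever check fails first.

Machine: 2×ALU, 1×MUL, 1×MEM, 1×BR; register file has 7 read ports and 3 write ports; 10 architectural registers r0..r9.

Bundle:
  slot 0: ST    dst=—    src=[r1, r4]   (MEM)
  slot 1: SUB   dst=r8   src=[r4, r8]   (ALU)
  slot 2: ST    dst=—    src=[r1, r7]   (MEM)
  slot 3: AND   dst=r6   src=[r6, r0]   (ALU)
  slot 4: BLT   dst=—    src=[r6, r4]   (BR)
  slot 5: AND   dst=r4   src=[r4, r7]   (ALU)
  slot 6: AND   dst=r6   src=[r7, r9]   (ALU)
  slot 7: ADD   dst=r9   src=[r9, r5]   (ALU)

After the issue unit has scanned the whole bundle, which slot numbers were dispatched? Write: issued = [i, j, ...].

issued = [0, 1, 3]

slot 0 (MEM): ISSUE — free A2,Mu1,Ld0,B1 rp5 wp3
slot 1 (ALU): ISSUE — free A1,Mu1,Ld0,B1 rp3 wp2
slot 2 (MEM): stall FU — free A1,Mu1,Ld0,B1 rp3 wp2
slot 3 (ALU): ISSUE — free A0,Mu1,Ld0,B1 rp1 wp1
slot 4 (BR): stall RD_PORT — free A0,Mu1,Ld0,B1 rp1 wp1
slot 5 (ALU): stall FU — free A0,Mu1,Ld0,B1 rp1 wp1
slot 6 (ALU): stall FU — free A0,Mu1,Ld0,B1 rp1 wp1
slot 7 (ALU): stall FU — free A0,Mu1,Ld0,B1 rp1 wp1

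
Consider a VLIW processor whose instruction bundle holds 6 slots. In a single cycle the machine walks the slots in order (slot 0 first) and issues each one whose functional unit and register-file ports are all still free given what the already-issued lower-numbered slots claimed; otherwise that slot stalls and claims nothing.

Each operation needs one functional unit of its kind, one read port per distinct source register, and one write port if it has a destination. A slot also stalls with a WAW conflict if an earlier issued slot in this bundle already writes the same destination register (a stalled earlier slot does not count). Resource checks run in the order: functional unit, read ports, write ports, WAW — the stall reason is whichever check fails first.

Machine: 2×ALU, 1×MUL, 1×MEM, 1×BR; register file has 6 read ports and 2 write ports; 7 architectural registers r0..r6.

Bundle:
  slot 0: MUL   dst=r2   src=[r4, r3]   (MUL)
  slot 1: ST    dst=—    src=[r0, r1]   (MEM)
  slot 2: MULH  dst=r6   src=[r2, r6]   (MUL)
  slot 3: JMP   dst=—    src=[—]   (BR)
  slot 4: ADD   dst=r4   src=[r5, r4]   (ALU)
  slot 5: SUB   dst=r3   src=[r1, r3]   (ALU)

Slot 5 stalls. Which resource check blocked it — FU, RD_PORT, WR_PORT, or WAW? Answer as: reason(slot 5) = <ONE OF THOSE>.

[0] MUL needs rd=2 wr=1: ok; after: ALU=2 MUL=0 MEM=1 BR=1, R=4, W=1
[1] MEM needs rd=2 wr=0: ok; after: ALU=2 MUL=0 MEM=0 BR=1, R=2, W=1
[2] MUL needs rd=2 wr=1: FU; after: ALU=2 MUL=0 MEM=0 BR=1, R=2, W=1
[3] BR needs rd=0 wr=0: ok; after: ALU=2 MUL=0 MEM=0 BR=0, R=2, W=1
[4] ALU needs rd=2 wr=1: ok; after: ALU=1 MUL=0 MEM=0 BR=0, R=0, W=0
[5] ALU needs rd=2 wr=1: RD_PORT; after: ALU=1 MUL=0 MEM=0 BR=0, R=0, W=0

reason(slot 5) = RD_PORT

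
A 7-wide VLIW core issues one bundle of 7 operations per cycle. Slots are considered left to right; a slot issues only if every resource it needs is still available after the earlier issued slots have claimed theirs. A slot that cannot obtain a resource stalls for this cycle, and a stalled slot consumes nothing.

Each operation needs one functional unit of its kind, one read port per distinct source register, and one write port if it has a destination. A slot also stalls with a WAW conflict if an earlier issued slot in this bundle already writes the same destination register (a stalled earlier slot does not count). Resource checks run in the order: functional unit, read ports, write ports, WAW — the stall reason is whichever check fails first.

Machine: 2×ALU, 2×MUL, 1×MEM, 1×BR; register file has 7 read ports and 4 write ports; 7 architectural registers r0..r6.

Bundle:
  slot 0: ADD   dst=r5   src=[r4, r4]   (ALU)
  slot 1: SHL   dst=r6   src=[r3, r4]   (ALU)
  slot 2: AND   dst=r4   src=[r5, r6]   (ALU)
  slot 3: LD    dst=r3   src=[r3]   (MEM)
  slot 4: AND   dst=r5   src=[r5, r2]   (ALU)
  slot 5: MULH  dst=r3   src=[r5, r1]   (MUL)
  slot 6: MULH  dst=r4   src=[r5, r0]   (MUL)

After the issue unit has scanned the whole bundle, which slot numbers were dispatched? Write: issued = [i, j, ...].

issued = [0, 1, 3, 6]

(0) want 1×ALU +1rd +1wr — yes → AL1|MU2|ME1|BR1|rd6|wr3
(1) want 1×ALU +2rd +1wr — yes → AL0|MU2|ME1|BR1|rd4|wr2
(2) want 1×ALU +2rd +1wr — FU → AL0|MU2|ME1|BR1|rd4|wr2
(3) want 1×MEM +1rd +1wr — yes → AL0|MU2|ME0|BR1|rd3|wr1
(4) want 1×ALU +2rd +1wr — FU → AL0|MU2|ME0|BR1|rd3|wr1
(5) want 1×MUL +2rd +1wr — WAW → AL0|MU2|ME0|BR1|rd3|wr1
(6) want 1×MUL +2rd +1wr — yes → AL0|MU1|ME0|BR1|rd1|wr0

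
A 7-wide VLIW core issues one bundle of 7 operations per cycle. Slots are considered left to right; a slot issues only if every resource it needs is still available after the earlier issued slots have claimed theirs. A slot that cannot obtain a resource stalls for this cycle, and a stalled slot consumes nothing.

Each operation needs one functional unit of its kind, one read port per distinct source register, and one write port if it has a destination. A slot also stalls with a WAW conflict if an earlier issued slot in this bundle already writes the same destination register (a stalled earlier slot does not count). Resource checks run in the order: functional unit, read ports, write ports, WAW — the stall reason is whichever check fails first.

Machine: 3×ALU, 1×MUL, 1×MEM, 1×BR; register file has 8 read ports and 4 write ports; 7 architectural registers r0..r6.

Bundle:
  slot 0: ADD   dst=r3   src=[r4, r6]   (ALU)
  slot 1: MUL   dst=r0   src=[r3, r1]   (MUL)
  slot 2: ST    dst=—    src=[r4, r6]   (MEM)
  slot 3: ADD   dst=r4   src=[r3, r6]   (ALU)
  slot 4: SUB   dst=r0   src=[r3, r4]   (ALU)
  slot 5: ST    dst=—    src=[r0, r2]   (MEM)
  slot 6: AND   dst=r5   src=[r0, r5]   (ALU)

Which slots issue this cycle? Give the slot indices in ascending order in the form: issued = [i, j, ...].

issued = [0, 1, 2, 3]

#0 ALU src=r4,r6 dispatched  <A:2 Mu:1 Ld:1 B:1 rd:6 wr:3>
#1 MUL src=r3,r1 dispatched  <A:2 Mu:0 Ld:1 B:1 rd:4 wr:2>
#2 MEM src=r4,r6 dispatched  <A:2 Mu:0 Ld:0 B:1 rd:2 wr:2>
#3 ALU src=r3,r6 dispatched  <A:1 Mu:0 Ld:0 B:1 rd:0 wr:1>
#4 ALU src=r3,r4 held:RD_PORT  <A:1 Mu:0 Ld:0 B:1 rd:0 wr:1>
#5 MEM src=r0,r2 held:FU  <A:1 Mu:0 Ld:0 B:1 rd:0 wr:1>
#6 ALU src=r0,r5 held:RD_PORT  <A:1 Mu:0 Ld:0 B:1 rd:0 wr:1>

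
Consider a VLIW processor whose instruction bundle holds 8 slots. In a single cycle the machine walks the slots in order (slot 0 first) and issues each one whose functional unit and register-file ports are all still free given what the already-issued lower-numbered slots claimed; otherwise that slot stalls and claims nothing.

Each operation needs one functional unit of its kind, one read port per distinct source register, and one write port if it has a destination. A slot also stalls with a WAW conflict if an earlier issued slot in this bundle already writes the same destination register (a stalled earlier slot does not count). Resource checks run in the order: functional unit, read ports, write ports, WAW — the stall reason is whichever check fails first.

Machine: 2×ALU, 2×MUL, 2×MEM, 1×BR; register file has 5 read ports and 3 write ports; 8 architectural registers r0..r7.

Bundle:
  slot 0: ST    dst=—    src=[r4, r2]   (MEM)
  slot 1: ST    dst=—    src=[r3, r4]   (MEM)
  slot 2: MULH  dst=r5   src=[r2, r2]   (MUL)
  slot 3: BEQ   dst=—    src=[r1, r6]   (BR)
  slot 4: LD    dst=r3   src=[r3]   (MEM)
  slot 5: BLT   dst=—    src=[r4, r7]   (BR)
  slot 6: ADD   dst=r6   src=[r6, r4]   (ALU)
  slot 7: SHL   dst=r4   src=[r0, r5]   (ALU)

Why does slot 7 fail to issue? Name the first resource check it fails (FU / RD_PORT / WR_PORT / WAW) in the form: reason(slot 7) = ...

reason(slot 7) = RD_PORT

  0. MEM ⇒ go  {2A/2Mu/1Ld/1B | 3r 3w}
  1. MEM ⇒ go  {2A/2Mu/0Ld/1B | 1r 3w}
  2. MUL→r5 ⇒ go  {2A/1Mu/0Ld/1B | 0r 2w}
  3. BR ⇒ no(RD_PORT)  {2A/1Mu/0Ld/1B | 0r 2w}
  4. MEM→r3 ⇒ no(FU)  {2A/1Mu/0Ld/1B | 0r 2w}
  5. BR ⇒ no(RD_PORT)  {2A/1Mu/0Ld/1B | 0r 2w}
  6. ALU→r6 ⇒ no(RD_PORT)  {2A/1Mu/0Ld/1B | 0r 2w}
  7. ALU→r4 ⇒ no(RD_PORT)  {2A/1Mu/0Ld/1B | 0r 2w}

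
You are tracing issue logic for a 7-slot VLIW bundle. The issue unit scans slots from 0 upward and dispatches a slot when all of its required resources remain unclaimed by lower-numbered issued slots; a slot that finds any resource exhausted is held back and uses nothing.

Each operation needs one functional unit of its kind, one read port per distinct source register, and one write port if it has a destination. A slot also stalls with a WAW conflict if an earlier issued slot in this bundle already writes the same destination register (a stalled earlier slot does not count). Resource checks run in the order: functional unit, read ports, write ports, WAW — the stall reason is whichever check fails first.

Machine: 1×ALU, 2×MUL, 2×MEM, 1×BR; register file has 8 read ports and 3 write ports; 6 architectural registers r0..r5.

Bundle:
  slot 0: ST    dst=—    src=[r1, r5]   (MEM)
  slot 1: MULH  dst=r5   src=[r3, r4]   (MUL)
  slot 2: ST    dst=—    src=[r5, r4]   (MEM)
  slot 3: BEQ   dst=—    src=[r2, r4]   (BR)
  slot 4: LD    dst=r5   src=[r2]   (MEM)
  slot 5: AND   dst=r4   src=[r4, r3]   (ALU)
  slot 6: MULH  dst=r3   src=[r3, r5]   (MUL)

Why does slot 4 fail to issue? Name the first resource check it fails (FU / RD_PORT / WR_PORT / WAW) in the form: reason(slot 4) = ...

reason(slot 4) = FU

#0 MEM src=r1,r5 dispatched  <A:1 Mu:2 Ld:1 B:1 rd:6 wr:3>
#1 MUL src=r3,r4 dispatched  <A:1 Mu:1 Ld:1 B:1 rd:4 wr:2>
#2 MEM src=r5,r4 dispatched  <A:1 Mu:1 Ld:0 B:1 rd:2 wr:2>
#3 BR src=r2,r4 dispatched  <A:1 Mu:1 Ld:0 B:0 rd:0 wr:2>
#4 MEM src=r2 held:FU  <A:1 Mu:1 Ld:0 B:0 rd:0 wr:2>
#5 ALU src=r4,r3 held:RD_PORT  <A:1 Mu:1 Ld:0 B:0 rd:0 wr:2>
#6 MUL src=r3,r5 held:RD_PORT  <A:1 Mu:1 Ld:0 B:0 rd:0 wr:2>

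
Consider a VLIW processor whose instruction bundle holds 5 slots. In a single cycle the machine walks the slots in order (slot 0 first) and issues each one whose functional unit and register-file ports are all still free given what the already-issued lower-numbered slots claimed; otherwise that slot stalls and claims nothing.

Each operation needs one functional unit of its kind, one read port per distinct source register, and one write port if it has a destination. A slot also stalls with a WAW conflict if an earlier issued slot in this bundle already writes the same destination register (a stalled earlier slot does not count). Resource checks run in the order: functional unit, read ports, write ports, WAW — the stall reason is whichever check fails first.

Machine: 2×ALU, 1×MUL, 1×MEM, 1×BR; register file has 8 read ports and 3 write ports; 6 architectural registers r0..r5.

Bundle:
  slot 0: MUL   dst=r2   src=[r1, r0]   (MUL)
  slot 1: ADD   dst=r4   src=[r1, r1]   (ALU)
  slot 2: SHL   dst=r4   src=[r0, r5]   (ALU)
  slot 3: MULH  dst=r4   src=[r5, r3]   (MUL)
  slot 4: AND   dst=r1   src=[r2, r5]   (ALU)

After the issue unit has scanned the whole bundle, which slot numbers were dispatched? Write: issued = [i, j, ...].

  0. MUL→r2 ⇒ go  {2A/0Mu/1Ld/1B | 6r 2w}
  1. ALU→r4 ⇒ go  {1A/0Mu/1Ld/1B | 5r 1w}
  2. ALU→r4 ⇒ no(WAW)  {1A/0Mu/1Ld/1B | 5r 1w}
  3. MUL→r4 ⇒ no(FU)  {1A/0Mu/1Ld/1B | 5r 1w}
  4. ALU→r1 ⇒ go  {0A/0Mu/1Ld/1B | 3r 0w}

issued = [0, 1, 4]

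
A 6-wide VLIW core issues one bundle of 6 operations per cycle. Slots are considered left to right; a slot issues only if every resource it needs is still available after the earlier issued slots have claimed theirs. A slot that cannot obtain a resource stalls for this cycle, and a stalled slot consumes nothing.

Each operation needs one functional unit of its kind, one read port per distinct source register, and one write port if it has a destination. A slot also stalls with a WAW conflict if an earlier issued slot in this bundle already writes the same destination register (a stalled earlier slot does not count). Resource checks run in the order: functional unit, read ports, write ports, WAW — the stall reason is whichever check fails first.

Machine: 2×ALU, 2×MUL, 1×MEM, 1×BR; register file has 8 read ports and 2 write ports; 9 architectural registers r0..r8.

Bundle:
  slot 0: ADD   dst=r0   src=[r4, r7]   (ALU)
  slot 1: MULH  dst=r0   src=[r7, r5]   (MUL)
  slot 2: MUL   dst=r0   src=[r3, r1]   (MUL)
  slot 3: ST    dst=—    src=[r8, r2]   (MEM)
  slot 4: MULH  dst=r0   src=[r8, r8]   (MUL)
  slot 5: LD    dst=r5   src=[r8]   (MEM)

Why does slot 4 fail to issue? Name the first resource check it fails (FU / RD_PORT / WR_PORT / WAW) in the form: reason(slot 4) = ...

reason(slot 4) = WAW

[0] ALU needs rd=2 wr=1: ok; after: ALU=1 MUL=2 MEM=1 BR=1, R=6, W=1
[1] MUL needs rd=2 wr=1: WAW; after: ALU=1 MUL=2 MEM=1 BR=1, R=6, W=1
[2] MUL needs rd=2 wr=1: WAW; after: ALU=1 MUL=2 MEM=1 BR=1, R=6, W=1
[3] MEM needs rd=2 wr=0: ok; after: ALU=1 MUL=2 MEM=0 BR=1, R=4, W=1
[4] MUL needs rd=1 wr=1: WAW; after: ALU=1 MUL=2 MEM=0 BR=1, R=4, W=1
[5] MEM needs rd=1 wr=1: FU; after: ALU=1 MUL=2 MEM=0 BR=1, R=4, W=1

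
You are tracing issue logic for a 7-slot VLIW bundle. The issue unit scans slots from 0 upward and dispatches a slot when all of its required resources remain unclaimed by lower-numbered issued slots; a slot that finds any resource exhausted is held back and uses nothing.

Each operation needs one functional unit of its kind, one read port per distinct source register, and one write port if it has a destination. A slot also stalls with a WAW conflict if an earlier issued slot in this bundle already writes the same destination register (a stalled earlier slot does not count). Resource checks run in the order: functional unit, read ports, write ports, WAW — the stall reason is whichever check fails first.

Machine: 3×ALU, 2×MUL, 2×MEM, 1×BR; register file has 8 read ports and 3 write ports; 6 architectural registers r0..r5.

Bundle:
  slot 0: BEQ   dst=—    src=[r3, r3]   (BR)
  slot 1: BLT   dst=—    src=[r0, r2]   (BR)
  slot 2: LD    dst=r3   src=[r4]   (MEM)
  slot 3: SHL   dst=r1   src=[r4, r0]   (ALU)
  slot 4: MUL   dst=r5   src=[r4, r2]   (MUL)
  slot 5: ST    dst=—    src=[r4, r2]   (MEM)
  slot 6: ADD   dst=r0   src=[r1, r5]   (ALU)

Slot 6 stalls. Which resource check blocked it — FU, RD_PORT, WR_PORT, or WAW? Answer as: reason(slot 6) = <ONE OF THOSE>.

  0. BR ⇒ go  {3A/2Mu/2Ld/0B | 7r 3w}
  1. BR ⇒ no(FU)  {3A/2Mu/2Ld/0B | 7r 3w}
  2. MEM→r3 ⇒ go  {3A/2Mu/1Ld/0B | 6r 2w}
  3. ALU→r1 ⇒ go  {2A/2Mu/1Ld/0B | 4r 1w}
  4. MUL→r5 ⇒ go  {2A/1Mu/1Ld/0B | 2r 0w}
  5. MEM ⇒ go  {2A/1Mu/0Ld/0B | 0r 0w}
  6. ALU→r0 ⇒ no(RD_PORT)  {2A/1Mu/0Ld/0B | 0r 0w}

reason(slot 6) = RD_PORT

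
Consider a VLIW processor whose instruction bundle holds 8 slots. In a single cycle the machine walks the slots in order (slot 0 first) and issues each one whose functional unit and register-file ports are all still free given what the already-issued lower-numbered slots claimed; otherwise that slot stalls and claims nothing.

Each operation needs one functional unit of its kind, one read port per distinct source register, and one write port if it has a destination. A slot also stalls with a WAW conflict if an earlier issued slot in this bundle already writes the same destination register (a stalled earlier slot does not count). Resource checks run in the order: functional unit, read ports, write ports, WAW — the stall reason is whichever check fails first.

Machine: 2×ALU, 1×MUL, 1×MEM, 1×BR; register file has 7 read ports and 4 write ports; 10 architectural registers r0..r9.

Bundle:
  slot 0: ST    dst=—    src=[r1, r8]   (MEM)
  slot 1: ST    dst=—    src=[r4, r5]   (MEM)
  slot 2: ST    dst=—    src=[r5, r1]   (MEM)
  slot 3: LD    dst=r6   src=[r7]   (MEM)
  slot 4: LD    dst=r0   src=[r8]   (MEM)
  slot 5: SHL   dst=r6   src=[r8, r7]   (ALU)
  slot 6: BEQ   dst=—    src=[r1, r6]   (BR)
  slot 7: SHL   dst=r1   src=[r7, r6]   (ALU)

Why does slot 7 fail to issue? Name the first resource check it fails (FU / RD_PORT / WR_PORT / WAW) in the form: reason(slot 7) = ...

  0. MEM ⇒ go  {2A/1Mu/0Ld/1B | 5r 4w}
  1. MEM ⇒ no(FU)  {2A/1Mu/0Ld/1B | 5r 4w}
  2. MEM ⇒ no(FU)  {2A/1Mu/0Ld/1B | 5r 4w}
  3. MEM→r6 ⇒ no(FU)  {2A/1Mu/0Ld/1B | 5r 4w}
  4. MEM→r0 ⇒ no(FU)  {2A/1Mu/0Ld/1B | 5r 4w}
  5. ALU→r6 ⇒ go  {1A/1Mu/0Ld/1B | 3r 3w}
  6. BR ⇒ go  {1A/1Mu/0Ld/0B | 1r 3w}
  7. ALU→r1 ⇒ no(RD_PORT)  {1A/1Mu/0Ld/0B | 1r 3w}

reason(slot 7) = RD_PORT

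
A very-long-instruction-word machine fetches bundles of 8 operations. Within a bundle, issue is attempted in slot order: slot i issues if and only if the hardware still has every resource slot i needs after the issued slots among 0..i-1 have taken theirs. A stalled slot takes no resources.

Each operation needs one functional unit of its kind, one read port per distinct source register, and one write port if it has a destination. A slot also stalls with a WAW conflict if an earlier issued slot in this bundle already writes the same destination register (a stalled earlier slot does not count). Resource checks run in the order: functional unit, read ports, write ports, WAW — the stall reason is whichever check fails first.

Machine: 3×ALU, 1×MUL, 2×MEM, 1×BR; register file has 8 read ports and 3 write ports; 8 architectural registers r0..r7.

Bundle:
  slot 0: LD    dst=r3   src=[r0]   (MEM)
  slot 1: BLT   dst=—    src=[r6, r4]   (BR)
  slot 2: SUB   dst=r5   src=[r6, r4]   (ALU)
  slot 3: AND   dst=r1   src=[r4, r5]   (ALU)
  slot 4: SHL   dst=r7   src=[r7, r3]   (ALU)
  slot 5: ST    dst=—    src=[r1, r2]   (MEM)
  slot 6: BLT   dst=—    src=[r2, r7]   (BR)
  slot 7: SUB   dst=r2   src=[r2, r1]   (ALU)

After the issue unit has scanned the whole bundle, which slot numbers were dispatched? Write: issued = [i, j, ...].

[0] MEM needs rd=1 wr=1: ok; after: ALU=3 MUL=1 MEM=1 BR=1, R=7, W=2
[1] BR needs rd=2 wr=0: ok; after: ALU=3 MUL=1 MEM=1 BR=0, R=5, W=2
[2] ALU needs rd=2 wr=1: ok; after: ALU=2 MUL=1 MEM=1 BR=0, R=3, W=1
[3] ALU needs rd=2 wr=1: ok; after: ALU=1 MUL=1 MEM=1 BR=0, R=1, W=0
[4] ALU needs rd=2 wr=1: RD_PORT; after: ALU=1 MUL=1 MEM=1 BR=0, R=1, W=0
[5] MEM needs rd=2 wr=0: RD_PORT; after: ALU=1 MUL=1 MEM=1 BR=0, R=1, W=0
[6] BR needs rd=2 wr=0: FU; after: ALU=1 MUL=1 MEM=1 BR=0, R=1, W=0
[7] ALU needs rd=2 wr=1: RD_PORT; after: ALU=1 MUL=1 MEM=1 BR=0, R=1, W=0

issued = [0, 1, 2, 3]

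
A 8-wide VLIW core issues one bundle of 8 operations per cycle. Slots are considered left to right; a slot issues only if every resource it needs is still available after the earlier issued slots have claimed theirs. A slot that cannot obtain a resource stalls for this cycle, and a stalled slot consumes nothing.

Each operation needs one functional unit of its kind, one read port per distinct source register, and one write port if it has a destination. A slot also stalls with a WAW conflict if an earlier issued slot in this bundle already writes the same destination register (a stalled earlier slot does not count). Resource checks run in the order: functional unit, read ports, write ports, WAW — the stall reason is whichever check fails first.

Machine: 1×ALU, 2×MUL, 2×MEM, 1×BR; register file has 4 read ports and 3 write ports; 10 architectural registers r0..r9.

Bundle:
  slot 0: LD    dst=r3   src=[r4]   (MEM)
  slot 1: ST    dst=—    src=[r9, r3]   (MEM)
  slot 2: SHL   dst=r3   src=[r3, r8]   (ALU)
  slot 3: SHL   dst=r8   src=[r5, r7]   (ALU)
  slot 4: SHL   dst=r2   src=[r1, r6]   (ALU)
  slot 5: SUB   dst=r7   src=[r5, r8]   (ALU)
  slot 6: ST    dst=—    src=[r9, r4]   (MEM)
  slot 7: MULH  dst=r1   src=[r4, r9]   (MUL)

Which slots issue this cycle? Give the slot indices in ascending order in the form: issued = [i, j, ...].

#0 MEM src=r4 dispatched  <A:1 Mu:2 Ld:1 B:1 rd:3 wr:2>
#1 MEM src=r9,r3 dispatched  <A:1 Mu:2 Ld:0 B:1 rd:1 wr:2>
#2 ALU src=r3,r8 held:RD_PORT  <A:1 Mu:2 Ld:0 B:1 rd:1 wr:2>
#3 ALU src=r5,r7 held:RD_PORT  <A:1 Mu:2 Ld:0 B:1 rd:1 wr:2>
#4 ALU src=r1,r6 held:RD_PORT  <A:1 Mu:2 Ld:0 B:1 rd:1 wr:2>
#5 ALU src=r5,r8 held:RD_PORT  <A:1 Mu:2 Ld:0 B:1 rd:1 wr:2>
#6 MEM src=r9,r4 held:FU  <A:1 Mu:2 Ld:0 B:1 rd:1 wr:2>
#7 MUL src=r4,r9 held:RD_PORT  <A:1 Mu:2 Ld:0 B:1 rd:1 wr:2>

issued = [0, 1]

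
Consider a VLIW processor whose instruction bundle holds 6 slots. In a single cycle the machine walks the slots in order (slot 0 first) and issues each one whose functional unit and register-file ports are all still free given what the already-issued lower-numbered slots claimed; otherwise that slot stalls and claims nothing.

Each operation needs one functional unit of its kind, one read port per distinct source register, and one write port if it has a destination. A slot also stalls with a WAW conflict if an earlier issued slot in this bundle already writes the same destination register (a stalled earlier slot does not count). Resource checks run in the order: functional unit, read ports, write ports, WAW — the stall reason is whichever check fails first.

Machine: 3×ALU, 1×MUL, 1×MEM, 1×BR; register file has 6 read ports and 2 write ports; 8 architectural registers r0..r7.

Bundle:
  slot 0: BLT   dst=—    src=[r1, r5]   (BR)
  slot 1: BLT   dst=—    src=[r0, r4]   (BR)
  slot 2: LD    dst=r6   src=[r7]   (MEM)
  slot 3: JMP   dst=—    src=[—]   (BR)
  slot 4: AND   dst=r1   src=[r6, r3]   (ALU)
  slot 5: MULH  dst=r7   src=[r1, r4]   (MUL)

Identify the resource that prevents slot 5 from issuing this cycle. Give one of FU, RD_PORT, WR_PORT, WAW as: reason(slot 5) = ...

  0. BR ⇒ go  {3A/1Mu/1Ld/0B | 4r 2w}
  1. BR ⇒ no(FU)  {3A/1Mu/1Ld/0B | 4r 2w}
  2. MEM→r6 ⇒ go  {3A/1Mu/0Ld/0B | 3r 1w}
  3. BR ⇒ no(FU)  {3A/1Mu/0Ld/0B | 3r 1w}
  4. ALU→r1 ⇒ go  {2A/1Mu/0Ld/0B | 1r 0w}
  5. MUL→r7 ⇒ no(RD_PORT)  {2A/1Mu/0Ld/0B | 1r 0w}

reason(slot 5) = RD_PORT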